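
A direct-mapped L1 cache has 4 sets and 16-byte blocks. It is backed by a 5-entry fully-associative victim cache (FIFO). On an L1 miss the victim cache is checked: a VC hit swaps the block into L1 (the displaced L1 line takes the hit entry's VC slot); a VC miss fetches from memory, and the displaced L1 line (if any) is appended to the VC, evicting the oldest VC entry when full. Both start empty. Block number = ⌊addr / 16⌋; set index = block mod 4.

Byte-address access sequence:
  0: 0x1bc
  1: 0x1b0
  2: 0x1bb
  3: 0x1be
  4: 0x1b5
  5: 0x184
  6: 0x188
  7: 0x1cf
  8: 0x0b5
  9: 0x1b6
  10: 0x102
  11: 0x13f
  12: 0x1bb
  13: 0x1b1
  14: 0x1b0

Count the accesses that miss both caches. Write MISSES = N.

0: 0x1bc (blk 27, set 3) → MISS  vc=[]
1: 0x1b0 (blk 27, set 3) → L1-HIT  vc=[]
2: 0x1bb (blk 27, set 3) → L1-HIT  vc=[]
3: 0x1be (blk 27, set 3) → L1-HIT  vc=[]
4: 0x1b5 (blk 27, set 3) → L1-HIT  vc=[]
5: 0x184 (blk 24, set 0) → MISS  vc=[]
6: 0x188 (blk 24, set 0) → L1-HIT  vc=[]
7: 0x1cf (blk 28, set 0) → MISS  vc=[24]
8: 0xb5 (blk 11, set 3) → MISS  vc=[24, 27]
9: 0x1b6 (blk 27, set 3) → VC-HIT  vc=[24, 11]
10: 0x102 (blk 16, set 0) → MISS  vc=[24, 11, 28]
11: 0x13f (blk 19, set 3) → MISS  vc=[24, 11, 28, 27]
12: 0x1bb (blk 27, set 3) → VC-HIT  vc=[24, 11, 28, 19]
13: 0x1b1 (blk 27, set 3) → L1-HIT  vc=[24, 11, 28, 19]
14: 0x1b0 (blk 27, set 3) → L1-HIT  vc=[24, 11, 28, 19]

MISSES = 6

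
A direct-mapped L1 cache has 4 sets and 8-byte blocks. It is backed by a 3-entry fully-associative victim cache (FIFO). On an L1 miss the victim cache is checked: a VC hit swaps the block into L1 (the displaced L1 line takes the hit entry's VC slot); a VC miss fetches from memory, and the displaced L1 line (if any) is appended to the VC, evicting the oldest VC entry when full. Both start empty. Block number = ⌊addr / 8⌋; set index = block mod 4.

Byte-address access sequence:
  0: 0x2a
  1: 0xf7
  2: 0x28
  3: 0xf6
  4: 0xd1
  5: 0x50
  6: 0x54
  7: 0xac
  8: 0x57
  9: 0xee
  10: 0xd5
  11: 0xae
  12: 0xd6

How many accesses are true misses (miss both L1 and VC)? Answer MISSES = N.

0: 0x2a (blk 5, set 1) → MISS  vc=[]
1: 0xf7 (blk 30, set 2) → MISS  vc=[]
2: 0x28 (blk 5, set 1) → L1-HIT  vc=[]
3: 0xf6 (blk 30, set 2) → L1-HIT  vc=[]
4: 0xd1 (blk 26, set 2) → MISS  vc=[30]
5: 0x50 (blk 10, set 2) → MISS  vc=[30, 26]
6: 0x54 (blk 10, set 2) → L1-HIT  vc=[30, 26]
7: 0xac (blk 21, set 1) → MISS  vc=[30, 26, 5]
8: 0x57 (blk 10, set 2) → L1-HIT  vc=[30, 26, 5]
9: 0xee (blk 29, set 1) → MISS  vc=[26, 5, 21]
10: 0xd5 (blk 26, set 2) → VC-HIT  vc=[10, 5, 21]
11: 0xae (blk 21, set 1) → VC-HIT  vc=[10, 5, 29]
12: 0xd6 (blk 26, set 2) → L1-HIT  vc=[10, 5, 29]

MISSES = 6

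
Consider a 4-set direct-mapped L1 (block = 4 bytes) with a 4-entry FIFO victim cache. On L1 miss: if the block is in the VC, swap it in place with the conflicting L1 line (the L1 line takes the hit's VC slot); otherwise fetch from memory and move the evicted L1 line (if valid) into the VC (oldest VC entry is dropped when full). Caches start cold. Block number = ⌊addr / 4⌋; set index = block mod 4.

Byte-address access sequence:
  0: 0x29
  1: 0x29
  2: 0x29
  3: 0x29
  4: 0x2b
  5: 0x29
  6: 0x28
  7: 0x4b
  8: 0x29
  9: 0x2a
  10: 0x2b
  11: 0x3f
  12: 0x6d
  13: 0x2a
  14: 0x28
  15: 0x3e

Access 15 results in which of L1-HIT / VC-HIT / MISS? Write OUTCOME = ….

OUTCOME = VC-HIT

  [0] addr=0x29 blk=10 s=2: MISS | VC []
  [1] addr=0x29 blk=10 s=2: L1-HIT | VC []
  [2] addr=0x29 blk=10 s=2: L1-HIT | VC []
  [3] addr=0x29 blk=10 s=2: L1-HIT | VC []
  [4] addr=0x2b blk=10 s=2: L1-HIT | VC []
  [5] addr=0x29 blk=10 s=2: L1-HIT | VC []
  [6] addr=0x28 blk=10 s=2: L1-HIT | VC []
  [7] addr=0x4b blk=18 s=2: MISS | VC [10]
  [8] addr=0x29 blk=10 s=2: VC-HIT | VC [18]
  [9] addr=0x2a blk=10 s=2: L1-HIT | VC [18]
  [10] addr=0x2b blk=10 s=2: L1-HIT | VC [18]
  [11] addr=0x3f blk=15 s=3: MISS | VC [18]
  [12] addr=0x6d blk=27 s=3: MISS | VC [18, 15]
  [13] addr=0x2a blk=10 s=2: L1-HIT | VC [18, 15]
  [14] addr=0x28 blk=10 s=2: L1-HIT | VC [18, 15]
  [15] addr=0x3e blk=15 s=3: VC-HIT | VC [18, 27]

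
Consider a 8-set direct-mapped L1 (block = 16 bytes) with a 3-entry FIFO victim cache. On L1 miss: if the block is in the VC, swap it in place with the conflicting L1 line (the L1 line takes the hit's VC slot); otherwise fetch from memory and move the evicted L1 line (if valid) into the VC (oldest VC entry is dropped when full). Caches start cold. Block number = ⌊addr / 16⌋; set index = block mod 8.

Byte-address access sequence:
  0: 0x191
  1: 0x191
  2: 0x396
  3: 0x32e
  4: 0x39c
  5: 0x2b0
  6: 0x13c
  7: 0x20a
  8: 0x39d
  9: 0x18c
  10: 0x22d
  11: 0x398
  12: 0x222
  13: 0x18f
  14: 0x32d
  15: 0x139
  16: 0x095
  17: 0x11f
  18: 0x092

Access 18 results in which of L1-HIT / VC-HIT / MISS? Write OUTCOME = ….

  [0] addr=0x191 blk=25 s=1: MISS | VC []
  [1] addr=0x191 blk=25 s=1: L1-HIT | VC []
  [2] addr=0x396 blk=57 s=1: MISS | VC [25]
  [3] addr=0x32e blk=50 s=2: MISS | VC [25]
  [4] addr=0x39c blk=57 s=1: L1-HIT | VC [25]
  [5] addr=0x2b0 blk=43 s=3: MISS | VC [25]
  [6] addr=0x13c blk=19 s=3: MISS | VC [25, 43]
  [7] addr=0x20a blk=32 s=0: MISS | VC [25, 43]
  [8] addr=0x39d blk=57 s=1: L1-HIT | VC [25, 43]
  [9] addr=0x18c blk=24 s=0: MISS | VC [25, 43, 32]
  [10] addr=0x22d blk=34 s=2: MISS | VC [43, 32, 50]
  [11] addr=0x398 blk=57 s=1: L1-HIT | VC [43, 32, 50]
  [12] addr=0x222 blk=34 s=2: L1-HIT | VC [43, 32, 50]
  [13] addr=0x18f blk=24 s=0: L1-HIT | VC [43, 32, 50]
  [14] addr=0x32d blk=50 s=2: VC-HIT | VC [43, 32, 34]
  [15] addr=0x139 blk=19 s=3: L1-HIT | VC [43, 32, 34]
  [16] addr=0x95 blk=9 s=1: MISS | VC [32, 34, 57]
  [17] addr=0x11f blk=17 s=1: MISS | VC [34, 57, 9]
  [18] addr=0x92 blk=9 s=1: VC-HIT | VC [34, 57, 17]

OUTCOME = VC-HIT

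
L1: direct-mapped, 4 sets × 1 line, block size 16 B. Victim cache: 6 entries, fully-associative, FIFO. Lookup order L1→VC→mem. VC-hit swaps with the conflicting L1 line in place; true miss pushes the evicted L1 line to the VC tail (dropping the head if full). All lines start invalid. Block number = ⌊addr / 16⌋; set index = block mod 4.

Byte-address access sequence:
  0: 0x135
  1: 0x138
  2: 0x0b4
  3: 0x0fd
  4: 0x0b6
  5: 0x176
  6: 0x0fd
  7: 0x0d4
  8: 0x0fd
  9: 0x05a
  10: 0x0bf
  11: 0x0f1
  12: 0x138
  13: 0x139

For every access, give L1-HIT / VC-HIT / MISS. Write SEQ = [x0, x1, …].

#0 0x135→b19/s3 MISS; vc=[]
#1 0x138→b19/s3 L1-HIT; vc=[]
#2 0xb4→b11/s3 MISS; vc=[19]
#3 0xfd→b15/s3 MISS; vc=[19,11]
#4 0xb6→b11/s3 VC-HIT; vc=[19,15]
#5 0x176→b23/s3 MISS; vc=[19,15,11]
#6 0xfd→b15/s3 VC-HIT; vc=[19,23,11]
#7 0xd4→b13/s1 MISS; vc=[19,23,11]
#8 0xfd→b15/s3 L1-HIT; vc=[19,23,11]
#9 0x5a→b5/s1 MISS; vc=[19,23,11,13]
#10 0xbf→b11/s3 VC-HIT; vc=[19,23,15,13]
#11 0xf1→b15/s3 VC-HIT; vc=[19,23,11,13]
#12 0x138→b19/s3 VC-HIT; vc=[15,23,11,13]
#13 0x139→b19/s3 L1-HIT; vc=[15,23,11,13]

SEQ = [MISS, L1-HIT, MISS, MISS, VC-HIT, MISS, VC-HIT, MISS, L1-HIT, MISS, VC-HIT, VC-HIT, VC-HIT, L1-HIT]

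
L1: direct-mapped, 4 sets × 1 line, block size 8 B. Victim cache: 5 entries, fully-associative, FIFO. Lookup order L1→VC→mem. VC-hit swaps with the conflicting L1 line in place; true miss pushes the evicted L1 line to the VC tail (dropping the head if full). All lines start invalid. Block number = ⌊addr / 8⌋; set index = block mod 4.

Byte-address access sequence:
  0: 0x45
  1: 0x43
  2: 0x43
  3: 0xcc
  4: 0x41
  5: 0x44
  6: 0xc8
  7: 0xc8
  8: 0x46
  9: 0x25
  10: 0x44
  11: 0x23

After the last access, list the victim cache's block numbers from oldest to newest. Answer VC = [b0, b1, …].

0: 0x45 (blk 8, set 0) → MISS  vc=[]
1: 0x43 (blk 8, set 0) → L1-HIT  vc=[]
2: 0x43 (blk 8, set 0) → L1-HIT  vc=[]
3: 0xcc (blk 25, set 1) → MISS  vc=[]
4: 0x41 (blk 8, set 0) → L1-HIT  vc=[]
5: 0x44 (blk 8, set 0) → L1-HIT  vc=[]
6: 0xc8 (blk 25, set 1) → L1-HIT  vc=[]
7: 0xc8 (blk 25, set 1) → L1-HIT  vc=[]
8: 0x46 (blk 8, set 0) → L1-HIT  vc=[]
9: 0x25 (blk 4, set 0) → MISS  vc=[8]
10: 0x44 (blk 8, set 0) → VC-HIT  vc=[4]
11: 0x23 (blk 4, set 0) → VC-HIT  vc=[8]

VC = [8]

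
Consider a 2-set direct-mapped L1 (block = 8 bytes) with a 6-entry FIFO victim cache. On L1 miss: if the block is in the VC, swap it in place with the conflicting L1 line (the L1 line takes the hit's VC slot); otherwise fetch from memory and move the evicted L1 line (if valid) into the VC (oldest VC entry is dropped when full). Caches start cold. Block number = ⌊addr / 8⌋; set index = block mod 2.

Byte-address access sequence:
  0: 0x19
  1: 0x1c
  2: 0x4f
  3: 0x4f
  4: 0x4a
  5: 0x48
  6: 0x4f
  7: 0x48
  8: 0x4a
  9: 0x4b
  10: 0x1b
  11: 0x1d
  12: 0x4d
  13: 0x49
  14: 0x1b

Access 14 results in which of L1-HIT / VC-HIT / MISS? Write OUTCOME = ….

OUTCOME = VC-HIT

0: 0x19 (blk 3, set 1) → MISS  vc=[]
1: 0x1c (blk 3, set 1) → L1-HIT  vc=[]
2: 0x4f (blk 9, set 1) → MISS  vc=[3]
3: 0x4f (blk 9, set 1) → L1-HIT  vc=[3]
4: 0x4a (blk 9, set 1) → L1-HIT  vc=[3]
5: 0x48 (blk 9, set 1) → L1-HIT  vc=[3]
6: 0x4f (blk 9, set 1) → L1-HIT  vc=[3]
7: 0x48 (blk 9, set 1) → L1-HIT  vc=[3]
8: 0x4a (blk 9, set 1) → L1-HIT  vc=[3]
9: 0x4b (blk 9, set 1) → L1-HIT  vc=[3]
10: 0x1b (blk 3, set 1) → VC-HIT  vc=[9]
11: 0x1d (blk 3, set 1) → L1-HIT  vc=[9]
12: 0x4d (blk 9, set 1) → VC-HIT  vc=[3]
13: 0x49 (blk 9, set 1) → L1-HIT  vc=[3]
14: 0x1b (blk 3, set 1) → VC-HIT  vc=[9]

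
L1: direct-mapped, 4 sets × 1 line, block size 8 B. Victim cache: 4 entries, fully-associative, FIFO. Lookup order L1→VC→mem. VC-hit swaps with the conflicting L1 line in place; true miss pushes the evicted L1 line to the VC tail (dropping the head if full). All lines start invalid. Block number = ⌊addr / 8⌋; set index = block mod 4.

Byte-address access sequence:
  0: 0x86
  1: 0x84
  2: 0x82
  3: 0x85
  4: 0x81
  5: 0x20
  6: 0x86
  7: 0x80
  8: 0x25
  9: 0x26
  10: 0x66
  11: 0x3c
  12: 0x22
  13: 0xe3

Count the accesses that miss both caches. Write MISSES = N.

MISSES = 5

0: 0x86 (blk 16, set 0) → MISS  vc=[]
1: 0x84 (blk 16, set 0) → L1-HIT  vc=[]
2: 0x82 (blk 16, set 0) → L1-HIT  vc=[]
3: 0x85 (blk 16, set 0) → L1-HIT  vc=[]
4: 0x81 (blk 16, set 0) → L1-HIT  vc=[]
5: 0x20 (blk 4, set 0) → MISS  vc=[16]
6: 0x86 (blk 16, set 0) → VC-HIT  vc=[4]
7: 0x80 (blk 16, set 0) → L1-HIT  vc=[4]
8: 0x25 (blk 4, set 0) → VC-HIT  vc=[16]
9: 0x26 (blk 4, set 0) → L1-HIT  vc=[16]
10: 0x66 (blk 12, set 0) → MISS  vc=[16, 4]
11: 0x3c (blk 7, set 3) → MISS  vc=[16, 4]
12: 0x22 (blk 4, set 0) → VC-HIT  vc=[16, 12]
13: 0xe3 (blk 28, set 0) → MISS  vc=[16, 12, 4]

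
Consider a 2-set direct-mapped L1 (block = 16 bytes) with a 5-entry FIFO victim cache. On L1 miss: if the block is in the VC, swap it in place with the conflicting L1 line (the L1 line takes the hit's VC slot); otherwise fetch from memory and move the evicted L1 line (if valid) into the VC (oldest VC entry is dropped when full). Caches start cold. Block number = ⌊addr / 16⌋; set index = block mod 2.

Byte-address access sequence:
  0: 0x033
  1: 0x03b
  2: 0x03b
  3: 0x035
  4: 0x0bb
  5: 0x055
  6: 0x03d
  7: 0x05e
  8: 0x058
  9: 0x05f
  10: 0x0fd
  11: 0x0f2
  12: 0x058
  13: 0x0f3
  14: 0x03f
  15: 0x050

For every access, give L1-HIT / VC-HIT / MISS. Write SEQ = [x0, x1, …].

SEQ = [MISS, L1-HIT, L1-HIT, L1-HIT, MISS, MISS, VC-HIT, VC-HIT, L1-HIT, L1-HIT, MISS, L1-HIT, VC-HIT, VC-HIT, VC-HIT, VC-HIT]

0: 0x33 (blk 3, set 1) → MISS  vc=[]
1: 0x3b (blk 3, set 1) → L1-HIT  vc=[]
2: 0x3b (blk 3, set 1) → L1-HIT  vc=[]
3: 0x35 (blk 3, set 1) → L1-HIT  vc=[]
4: 0xbb (blk 11, set 1) → MISS  vc=[3]
5: 0x55 (blk 5, set 1) → MISS  vc=[3, 11]
6: 0x3d (blk 3, set 1) → VC-HIT  vc=[5, 11]
7: 0x5e (blk 5, set 1) → VC-HIT  vc=[3, 11]
8: 0x58 (blk 5, set 1) → L1-HIT  vc=[3, 11]
9: 0x5f (blk 5, set 1) → L1-HIT  vc=[3, 11]
10: 0xfd (blk 15, set 1) → MISS  vc=[3, 11, 5]
11: 0xf2 (blk 15, set 1) → L1-HIT  vc=[3, 11, 5]
12: 0x58 (blk 5, set 1) → VC-HIT  vc=[3, 11, 15]
13: 0xf3 (blk 15, set 1) → VC-HIT  vc=[3, 11, 5]
14: 0x3f (blk 3, set 1) → VC-HIT  vc=[15, 11, 5]
15: 0x50 (blk 5, set 1) → VC-HIT  vc=[15, 11, 3]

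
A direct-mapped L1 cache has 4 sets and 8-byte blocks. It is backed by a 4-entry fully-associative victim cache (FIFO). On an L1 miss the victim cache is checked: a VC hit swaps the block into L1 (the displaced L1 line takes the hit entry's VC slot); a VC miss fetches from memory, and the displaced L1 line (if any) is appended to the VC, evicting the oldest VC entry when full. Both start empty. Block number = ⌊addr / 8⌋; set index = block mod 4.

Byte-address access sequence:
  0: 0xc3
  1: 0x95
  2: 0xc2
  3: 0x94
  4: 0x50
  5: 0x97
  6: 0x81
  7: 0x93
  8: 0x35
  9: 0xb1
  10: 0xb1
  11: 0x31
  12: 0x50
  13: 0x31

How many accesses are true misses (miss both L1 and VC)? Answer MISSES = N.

MISSES = 6

0: 0xc3 (blk 24, set 0) → MISS  vc=[]
1: 0x95 (blk 18, set 2) → MISS  vc=[]
2: 0xc2 (blk 24, set 0) → L1-HIT  vc=[]
3: 0x94 (blk 18, set 2) → L1-HIT  vc=[]
4: 0x50 (blk 10, set 2) → MISS  vc=[18]
5: 0x97 (blk 18, set 2) → VC-HIT  vc=[10]
6: 0x81 (blk 16, set 0) → MISS  vc=[10, 24]
7: 0x93 (blk 18, set 2) → L1-HIT  vc=[10, 24]
8: 0x35 (blk 6, set 2) → MISS  vc=[10, 24, 18]
9: 0xb1 (blk 22, set 2) → MISS  vc=[10, 24, 18, 6]
10: 0xb1 (blk 22, set 2) → L1-HIT  vc=[10, 24, 18, 6]
11: 0x31 (blk 6, set 2) → VC-HIT  vc=[10, 24, 18, 22]
12: 0x50 (blk 10, set 2) → VC-HIT  vc=[6, 24, 18, 22]
13: 0x31 (blk 6, set 2) → VC-HIT  vc=[10, 24, 18, 22]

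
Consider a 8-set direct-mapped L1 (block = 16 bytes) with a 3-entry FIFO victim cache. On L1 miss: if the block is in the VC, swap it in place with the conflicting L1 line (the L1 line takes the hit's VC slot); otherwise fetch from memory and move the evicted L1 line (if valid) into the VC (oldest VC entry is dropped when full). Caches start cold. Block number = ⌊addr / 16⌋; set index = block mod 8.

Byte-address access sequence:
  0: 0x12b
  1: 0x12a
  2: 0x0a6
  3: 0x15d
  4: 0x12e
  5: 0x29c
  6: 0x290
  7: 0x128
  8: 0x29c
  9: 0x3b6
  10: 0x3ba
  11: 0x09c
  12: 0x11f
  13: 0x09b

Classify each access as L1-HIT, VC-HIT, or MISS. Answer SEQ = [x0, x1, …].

SEQ = [MISS, L1-HIT, MISS, MISS, VC-HIT, MISS, L1-HIT, L1-HIT, L1-HIT, MISS, L1-HIT, MISS, MISS, VC-HIT]

  [0] addr=0x12b blk=18 s=2: MISS | VC []
  [1] addr=0x12a blk=18 s=2: L1-HIT | VC []
  [2] addr=0xa6 blk=10 s=2: MISS | VC [18]
  [3] addr=0x15d blk=21 s=5: MISS | VC [18]
  [4] addr=0x12e blk=18 s=2: VC-HIT | VC [10]
  [5] addr=0x29c blk=41 s=1: MISS | VC [10]
  [6] addr=0x290 blk=41 s=1: L1-HIT | VC [10]
  [7] addr=0x128 blk=18 s=2: L1-HIT | VC [10]
  [8] addr=0x29c blk=41 s=1: L1-HIT | VC [10]
  [9] addr=0x3b6 blk=59 s=3: MISS | VC [10]
  [10] addr=0x3ba blk=59 s=3: L1-HIT | VC [10]
  [11] addr=0x9c blk=9 s=1: MISS | VC [10, 41]
  [12] addr=0x11f blk=17 s=1: MISS | VC [10, 41, 9]
  [13] addr=0x9b blk=9 s=1: VC-HIT | VC [10, 41, 17]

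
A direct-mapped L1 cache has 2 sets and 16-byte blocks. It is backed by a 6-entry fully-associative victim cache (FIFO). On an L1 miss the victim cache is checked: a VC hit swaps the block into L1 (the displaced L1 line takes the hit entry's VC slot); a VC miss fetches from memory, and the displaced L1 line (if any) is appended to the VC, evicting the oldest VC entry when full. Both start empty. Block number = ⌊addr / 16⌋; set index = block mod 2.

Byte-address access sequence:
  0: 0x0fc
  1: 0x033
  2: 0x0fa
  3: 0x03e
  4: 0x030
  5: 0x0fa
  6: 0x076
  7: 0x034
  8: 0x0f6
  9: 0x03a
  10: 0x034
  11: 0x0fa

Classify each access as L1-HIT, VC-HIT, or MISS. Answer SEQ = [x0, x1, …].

SEQ = [MISS, MISS, VC-HIT, VC-HIT, L1-HIT, VC-HIT, MISS, VC-HIT, VC-HIT, VC-HIT, L1-HIT, VC-HIT]

#0 0xfc→b15/s1 MISS; vc=[]
#1 0x33→b3/s1 MISS; vc=[15]
#2 0xfa→b15/s1 VC-HIT; vc=[3]
#3 0x3e→b3/s1 VC-HIT; vc=[15]
#4 0x30→b3/s1 L1-HIT; vc=[15]
#5 0xfa→b15/s1 VC-HIT; vc=[3]
#6 0x76→b7/s1 MISS; vc=[3,15]
#7 0x34→b3/s1 VC-HIT; vc=[7,15]
#8 0xf6→b15/s1 VC-HIT; vc=[7,3]
#9 0x3a→b3/s1 VC-HIT; vc=[7,15]
#10 0x34→b3/s1 L1-HIT; vc=[7,15]
#11 0xfa→b15/s1 VC-HIT; vc=[7,3]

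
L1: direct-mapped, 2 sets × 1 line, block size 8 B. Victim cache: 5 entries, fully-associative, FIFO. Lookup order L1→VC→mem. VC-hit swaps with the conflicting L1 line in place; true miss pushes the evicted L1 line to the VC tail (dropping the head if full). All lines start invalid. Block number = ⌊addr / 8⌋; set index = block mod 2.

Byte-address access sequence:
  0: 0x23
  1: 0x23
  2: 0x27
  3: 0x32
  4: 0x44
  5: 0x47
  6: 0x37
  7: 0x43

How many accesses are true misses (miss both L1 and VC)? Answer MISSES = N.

0: 0x23 (blk 4, set 0) → MISS  vc=[]
1: 0x23 (blk 4, set 0) → L1-HIT  vc=[]
2: 0x27 (blk 4, set 0) → L1-HIT  vc=[]
3: 0x32 (blk 6, set 0) → MISS  vc=[4]
4: 0x44 (blk 8, set 0) → MISS  vc=[4, 6]
5: 0x47 (blk 8, set 0) → L1-HIT  vc=[4, 6]
6: 0x37 (blk 6, set 0) → VC-HIT  vc=[4, 8]
7: 0x43 (blk 8, set 0) → VC-HIT  vc=[4, 6]

MISSES = 3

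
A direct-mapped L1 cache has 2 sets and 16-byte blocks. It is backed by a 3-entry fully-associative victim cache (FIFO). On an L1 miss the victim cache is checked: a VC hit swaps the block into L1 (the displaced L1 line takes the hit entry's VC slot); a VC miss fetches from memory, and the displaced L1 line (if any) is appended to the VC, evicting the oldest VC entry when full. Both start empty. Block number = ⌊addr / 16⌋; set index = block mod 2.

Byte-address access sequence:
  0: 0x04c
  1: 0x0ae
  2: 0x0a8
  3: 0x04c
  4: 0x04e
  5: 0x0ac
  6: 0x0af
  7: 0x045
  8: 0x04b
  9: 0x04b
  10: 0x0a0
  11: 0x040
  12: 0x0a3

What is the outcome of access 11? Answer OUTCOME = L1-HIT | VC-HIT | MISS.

OUTCOME = VC-HIT

#0 0x4c→b4/s0 MISS; vc=[]
#1 0xae→b10/s0 MISS; vc=[4]
#2 0xa8→b10/s0 L1-HIT; vc=[4]
#3 0x4c→b4/s0 VC-HIT; vc=[10]
#4 0x4e→b4/s0 L1-HIT; vc=[10]
#5 0xac→b10/s0 VC-HIT; vc=[4]
#6 0xaf→b10/s0 L1-HIT; vc=[4]
#7 0x45→b4/s0 VC-HIT; vc=[10]
#8 0x4b→b4/s0 L1-HIT; vc=[10]
#9 0x4b→b4/s0 L1-HIT; vc=[10]
#10 0xa0→b10/s0 VC-HIT; vc=[4]
#11 0x40→b4/s0 VC-HIT; vc=[10]
#12 0xa3→b10/s0 VC-HIT; vc=[4]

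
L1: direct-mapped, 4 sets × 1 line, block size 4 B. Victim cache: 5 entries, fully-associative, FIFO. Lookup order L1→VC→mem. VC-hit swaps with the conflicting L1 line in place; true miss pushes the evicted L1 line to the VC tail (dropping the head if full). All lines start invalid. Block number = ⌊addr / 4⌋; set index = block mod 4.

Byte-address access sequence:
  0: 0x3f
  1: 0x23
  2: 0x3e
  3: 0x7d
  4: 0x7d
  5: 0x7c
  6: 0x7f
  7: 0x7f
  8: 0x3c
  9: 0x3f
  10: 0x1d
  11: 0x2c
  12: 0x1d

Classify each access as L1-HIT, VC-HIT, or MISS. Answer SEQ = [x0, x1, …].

SEQ = [MISS, MISS, L1-HIT, MISS, L1-HIT, L1-HIT, L1-HIT, L1-HIT, VC-HIT, L1-HIT, MISS, MISS, VC-HIT]

  [0] addr=0x3f blk=15 s=3: MISS | VC []
  [1] addr=0x23 blk=8 s=0: MISS | VC []
  [2] addr=0x3e blk=15 s=3: L1-HIT | VC []
  [3] addr=0x7d blk=31 s=3: MISS | VC [15]
  [4] addr=0x7d blk=31 s=3: L1-HIT | VC [15]
  [5] addr=0x7c blk=31 s=3: L1-HIT | VC [15]
  [6] addr=0x7f blk=31 s=3: L1-HIT | VC [15]
  [7] addr=0x7f blk=31 s=3: L1-HIT | VC [15]
  [8] addr=0x3c blk=15 s=3: VC-HIT | VC [31]
  [9] addr=0x3f blk=15 s=3: L1-HIT | VC [31]
  [10] addr=0x1d blk=7 s=3: MISS | VC [31, 15]
  [11] addr=0x2c blk=11 s=3: MISS | VC [31, 15, 7]
  [12] addr=0x1d blk=7 s=3: VC-HIT | VC [31, 15, 11]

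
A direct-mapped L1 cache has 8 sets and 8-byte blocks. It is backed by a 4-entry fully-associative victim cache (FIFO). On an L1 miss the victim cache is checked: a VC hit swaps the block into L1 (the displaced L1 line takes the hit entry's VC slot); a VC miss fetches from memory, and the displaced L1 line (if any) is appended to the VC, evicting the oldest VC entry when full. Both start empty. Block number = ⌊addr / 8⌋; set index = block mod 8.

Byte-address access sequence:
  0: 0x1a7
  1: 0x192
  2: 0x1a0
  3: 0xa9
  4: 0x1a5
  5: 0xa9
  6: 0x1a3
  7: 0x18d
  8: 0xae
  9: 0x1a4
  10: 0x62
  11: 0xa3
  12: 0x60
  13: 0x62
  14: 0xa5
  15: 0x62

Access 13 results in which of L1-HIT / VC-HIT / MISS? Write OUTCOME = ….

  [0] addr=0x1a7 blk=52 s=4: MISS | VC []
  [1] addr=0x192 blk=50 s=2: MISS | VC []
  [2] addr=0x1a0 blk=52 s=4: L1-HIT | VC []
  [3] addr=0xa9 blk=21 s=5: MISS | VC []
  [4] addr=0x1a5 blk=52 s=4: L1-HIT | VC []
  [5] addr=0xa9 blk=21 s=5: L1-HIT | VC []
  [6] addr=0x1a3 blk=52 s=4: L1-HIT | VC []
  [7] addr=0x18d blk=49 s=1: MISS | VC []
  [8] addr=0xae blk=21 s=5: L1-HIT | VC []
  [9] addr=0x1a4 blk=52 s=4: L1-HIT | VC []
  [10] addr=0x62 blk=12 s=4: MISS | VC [52]
  [11] addr=0xa3 blk=20 s=4: MISS | VC [52, 12]
  [12] addr=0x60 blk=12 s=4: VC-HIT | VC [52, 20]
  [13] addr=0x62 blk=12 s=4: L1-HIT | VC [52, 20]
  [14] addr=0xa5 blk=20 s=4: VC-HIT | VC [52, 12]
  [15] addr=0x62 blk=12 s=4: VC-HIT | VC [52, 20]

OUTCOME = L1-HIT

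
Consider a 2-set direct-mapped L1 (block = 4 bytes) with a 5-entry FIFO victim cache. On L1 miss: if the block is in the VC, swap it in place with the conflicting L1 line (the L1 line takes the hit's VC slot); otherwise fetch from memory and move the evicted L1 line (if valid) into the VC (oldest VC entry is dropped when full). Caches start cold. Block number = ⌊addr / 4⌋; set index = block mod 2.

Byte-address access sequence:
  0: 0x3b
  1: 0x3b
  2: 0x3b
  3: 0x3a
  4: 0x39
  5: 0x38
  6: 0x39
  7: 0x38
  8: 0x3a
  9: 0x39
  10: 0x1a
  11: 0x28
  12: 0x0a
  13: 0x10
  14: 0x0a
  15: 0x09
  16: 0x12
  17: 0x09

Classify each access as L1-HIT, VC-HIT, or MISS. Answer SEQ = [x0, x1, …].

0: 0x3b (blk 14, set 0) → MISS  vc=[]
1: 0x3b (blk 14, set 0) → L1-HIT  vc=[]
2: 0x3b (blk 14, set 0) → L1-HIT  vc=[]
3: 0x3a (blk 14, set 0) → L1-HIT  vc=[]
4: 0x39 (blk 14, set 0) → L1-HIT  vc=[]
5: 0x38 (blk 14, set 0) → L1-HIT  vc=[]
6: 0x39 (blk 14, set 0) → L1-HIT  vc=[]
7: 0x38 (blk 14, set 0) → L1-HIT  vc=[]
8: 0x3a (blk 14, set 0) → L1-HIT  vc=[]
9: 0x39 (blk 14, set 0) → L1-HIT  vc=[]
10: 0x1a (blk 6, set 0) → MISS  vc=[14]
11: 0x28 (blk 10, set 0) → MISS  vc=[14, 6]
12: 0xa (blk 2, set 0) → MISS  vc=[14, 6, 10]
13: 0x10 (blk 4, set 0) → MISS  vc=[14, 6, 10, 2]
14: 0xa (blk 2, set 0) → VC-HIT  vc=[14, 6, 10, 4]
15: 0x9 (blk 2, set 0) → L1-HIT  vc=[14, 6, 10, 4]
16: 0x12 (blk 4, set 0) → VC-HIT  vc=[14, 6, 10, 2]
17: 0x9 (blk 2, set 0) → VC-HIT  vc=[14, 6, 10, 4]

SEQ = [MISS, L1-HIT, L1-HIT, L1-HIT, L1-HIT, L1-HIT, L1-HIT, L1-HIT, L1-HIT, L1-HIT, MISS, MISS, MISS, MISS, VC-HIT, L1-HIT, VC-HIT, VC-HIT]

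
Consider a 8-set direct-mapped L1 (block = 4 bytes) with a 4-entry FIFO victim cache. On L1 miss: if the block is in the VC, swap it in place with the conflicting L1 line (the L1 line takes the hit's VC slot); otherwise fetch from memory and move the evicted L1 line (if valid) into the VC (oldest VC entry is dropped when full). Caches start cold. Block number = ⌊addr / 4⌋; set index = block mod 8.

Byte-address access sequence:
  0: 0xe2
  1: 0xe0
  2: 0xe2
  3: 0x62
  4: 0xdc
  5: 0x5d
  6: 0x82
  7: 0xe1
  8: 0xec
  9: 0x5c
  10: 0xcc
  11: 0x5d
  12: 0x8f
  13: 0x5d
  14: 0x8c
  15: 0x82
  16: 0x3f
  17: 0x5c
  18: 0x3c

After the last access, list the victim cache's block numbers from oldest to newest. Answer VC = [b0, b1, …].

VC = [59, 51, 56, 23]

0: 0xe2 (blk 56, set 0) → MISS  vc=[]
1: 0xe0 (blk 56, set 0) → L1-HIT  vc=[]
2: 0xe2 (blk 56, set 0) → L1-HIT  vc=[]
3: 0x62 (blk 24, set 0) → MISS  vc=[56]
4: 0xdc (blk 55, set 7) → MISS  vc=[56]
5: 0x5d (blk 23, set 7) → MISS  vc=[56, 55]
6: 0x82 (blk 32, set 0) → MISS  vc=[56, 55, 24]
7: 0xe1 (blk 56, set 0) → VC-HIT  vc=[32, 55, 24]
8: 0xec (blk 59, set 3) → MISS  vc=[32, 55, 24]
9: 0x5c (blk 23, set 7) → L1-HIT  vc=[32, 55, 24]
10: 0xcc (blk 51, set 3) → MISS  vc=[32, 55, 24, 59]
11: 0x5d (blk 23, set 7) → L1-HIT  vc=[32, 55, 24, 59]
12: 0x8f (blk 35, set 3) → MISS  vc=[55, 24, 59, 51]
13: 0x5d (blk 23, set 7) → L1-HIT  vc=[55, 24, 59, 51]
14: 0x8c (blk 35, set 3) → L1-HIT  vc=[55, 24, 59, 51]
15: 0x82 (blk 32, set 0) → MISS  vc=[24, 59, 51, 56]
16: 0x3f (blk 15, set 7) → MISS  vc=[59, 51, 56, 23]
17: 0x5c (blk 23, set 7) → VC-HIT  vc=[59, 51, 56, 15]
18: 0x3c (blk 15, set 7) → VC-HIT  vc=[59, 51, 56, 23]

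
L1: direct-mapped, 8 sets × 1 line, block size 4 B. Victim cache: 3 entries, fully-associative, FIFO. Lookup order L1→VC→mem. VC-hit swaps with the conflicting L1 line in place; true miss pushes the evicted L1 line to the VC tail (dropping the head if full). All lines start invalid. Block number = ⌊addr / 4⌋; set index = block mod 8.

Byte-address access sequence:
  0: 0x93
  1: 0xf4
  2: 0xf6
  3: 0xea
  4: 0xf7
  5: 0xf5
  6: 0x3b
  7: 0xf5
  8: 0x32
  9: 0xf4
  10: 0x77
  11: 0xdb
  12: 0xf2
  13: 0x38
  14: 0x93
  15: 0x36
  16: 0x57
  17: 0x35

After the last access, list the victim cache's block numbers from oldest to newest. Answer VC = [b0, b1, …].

  [0] addr=0x93 blk=36 s=4: MISS | VC []
  [1] addr=0xf4 blk=61 s=5: MISS | VC []
  [2] addr=0xf6 blk=61 s=5: L1-HIT | VC []
  [3] addr=0xea blk=58 s=2: MISS | VC []
  [4] addr=0xf7 blk=61 s=5: L1-HIT | VC []
  [5] addr=0xf5 blk=61 s=5: L1-HIT | VC []
  [6] addr=0x3b blk=14 s=6: MISS | VC []
  [7] addr=0xf5 blk=61 s=5: L1-HIT | VC []
  [8] addr=0x32 blk=12 s=4: MISS | VC [36]
  [9] addr=0xf4 blk=61 s=5: L1-HIT | VC [36]
  [10] addr=0x77 blk=29 s=5: MISS | VC [36, 61]
  [11] addr=0xdb blk=54 s=6: MISS | VC [36, 61, 14]
  [12] addr=0xf2 blk=60 s=4: MISS | VC [61, 14, 12]
  [13] addr=0x38 blk=14 s=6: VC-HIT | VC [61, 54, 12]
  [14] addr=0x93 blk=36 s=4: MISS | VC [54, 12, 60]
  [15] addr=0x36 blk=13 s=5: MISS | VC [12, 60, 29]
  [16] addr=0x57 blk=21 s=5: MISS | VC [60, 29, 13]
  [17] addr=0x35 blk=13 s=5: VC-HIT | VC [60, 29, 21]

VC = [60, 29, 21]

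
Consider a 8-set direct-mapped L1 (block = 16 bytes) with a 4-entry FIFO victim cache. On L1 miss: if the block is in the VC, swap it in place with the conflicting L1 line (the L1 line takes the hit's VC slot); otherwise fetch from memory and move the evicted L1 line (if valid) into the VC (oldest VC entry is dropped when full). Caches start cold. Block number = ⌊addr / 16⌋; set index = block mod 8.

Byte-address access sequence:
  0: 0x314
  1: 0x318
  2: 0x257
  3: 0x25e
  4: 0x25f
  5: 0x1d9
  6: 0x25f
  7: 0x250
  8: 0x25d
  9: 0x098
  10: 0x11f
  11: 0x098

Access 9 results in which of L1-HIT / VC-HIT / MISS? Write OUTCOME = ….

OUTCOME = MISS

  [0] addr=0x314 blk=49 s=1: MISS | VC []
  [1] addr=0x318 blk=49 s=1: L1-HIT | VC []
  [2] addr=0x257 blk=37 s=5: MISS | VC []
  [3] addr=0x25e blk=37 s=5: L1-HIT | VC []
  [4] addr=0x25f blk=37 s=5: L1-HIT | VC []
  [5] addr=0x1d9 blk=29 s=5: MISS | VC [37]
  [6] addr=0x25f blk=37 s=5: VC-HIT | VC [29]
  [7] addr=0x250 blk=37 s=5: L1-HIT | VC [29]
  [8] addr=0x25d blk=37 s=5: L1-HIT | VC [29]
  [9] addr=0x98 blk=9 s=1: MISS | VC [29, 49]
  [10] addr=0x11f blk=17 s=1: MISS | VC [29, 49, 9]
  [11] addr=0x98 blk=9 s=1: VC-HIT | VC [29, 49, 17]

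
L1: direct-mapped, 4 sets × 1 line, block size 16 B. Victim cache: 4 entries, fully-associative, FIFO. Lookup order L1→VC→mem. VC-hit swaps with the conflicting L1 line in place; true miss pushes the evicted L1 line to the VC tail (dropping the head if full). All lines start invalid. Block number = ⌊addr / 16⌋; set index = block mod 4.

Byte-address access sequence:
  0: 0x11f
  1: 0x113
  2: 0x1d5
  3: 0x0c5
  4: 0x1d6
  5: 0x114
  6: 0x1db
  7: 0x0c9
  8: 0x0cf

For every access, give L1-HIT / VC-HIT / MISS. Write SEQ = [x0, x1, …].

SEQ = [MISS, L1-HIT, MISS, MISS, L1-HIT, VC-HIT, VC-HIT, L1-HIT, L1-HIT]

  [0] addr=0x11f blk=17 s=1: MISS | VC []
  [1] addr=0x113 blk=17 s=1: L1-HIT | VC []
  [2] addr=0x1d5 blk=29 s=1: MISS | VC [17]
  [3] addr=0xc5 blk=12 s=0: MISS | VC [17]
  [4] addr=0x1d6 blk=29 s=1: L1-HIT | VC [17]
  [5] addr=0x114 blk=17 s=1: VC-HIT | VC [29]
  [6] addr=0x1db blk=29 s=1: VC-HIT | VC [17]
  [7] addr=0xc9 blk=12 s=0: L1-HIT | VC [17]
  [8] addr=0xcf blk=12 s=0: L1-HIT | VC [17]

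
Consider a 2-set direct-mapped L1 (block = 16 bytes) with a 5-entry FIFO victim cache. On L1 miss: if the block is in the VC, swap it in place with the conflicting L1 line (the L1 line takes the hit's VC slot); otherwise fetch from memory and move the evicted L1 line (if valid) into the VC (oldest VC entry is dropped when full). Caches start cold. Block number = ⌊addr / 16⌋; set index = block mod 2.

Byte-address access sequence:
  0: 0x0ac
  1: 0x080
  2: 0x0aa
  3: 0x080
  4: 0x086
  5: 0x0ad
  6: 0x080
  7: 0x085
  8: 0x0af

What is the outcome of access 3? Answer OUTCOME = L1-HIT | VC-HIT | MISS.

#0 0xac→b10/s0 MISS; vc=[]
#1 0x80→b8/s0 MISS; vc=[10]
#2 0xaa→b10/s0 VC-HIT; vc=[8]
#3 0x80→b8/s0 VC-HIT; vc=[10]
#4 0x86→b8/s0 L1-HIT; vc=[10]
#5 0xad→b10/s0 VC-HIT; vc=[8]
#6 0x80→b8/s0 VC-HIT; vc=[10]
#7 0x85→b8/s0 L1-HIT; vc=[10]
#8 0xaf→b10/s0 VC-HIT; vc=[8]

OUTCOME = VC-HIT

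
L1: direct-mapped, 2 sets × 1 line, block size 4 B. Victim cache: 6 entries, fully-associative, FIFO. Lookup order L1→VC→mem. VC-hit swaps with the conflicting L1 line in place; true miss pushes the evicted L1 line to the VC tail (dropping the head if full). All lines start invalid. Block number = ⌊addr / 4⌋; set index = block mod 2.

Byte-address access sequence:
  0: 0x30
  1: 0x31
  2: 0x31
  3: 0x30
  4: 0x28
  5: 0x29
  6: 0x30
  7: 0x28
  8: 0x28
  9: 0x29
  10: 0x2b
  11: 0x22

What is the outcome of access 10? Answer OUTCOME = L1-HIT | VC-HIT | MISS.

#0 0x30→b12/s0 MISS; vc=[]
#1 0x31→b12/s0 L1-HIT; vc=[]
#2 0x31→b12/s0 L1-HIT; vc=[]
#3 0x30→b12/s0 L1-HIT; vc=[]
#4 0x28→b10/s0 MISS; vc=[12]
#5 0x29→b10/s0 L1-HIT; vc=[12]
#6 0x30→b12/s0 VC-HIT; vc=[10]
#7 0x28→b10/s0 VC-HIT; vc=[12]
#8 0x28→b10/s0 L1-HIT; vc=[12]
#9 0x29→b10/s0 L1-HIT; vc=[12]
#10 0x2b→b10/s0 L1-HIT; vc=[12]
#11 0x22→b8/s0 MISS; vc=[12,10]

OUTCOME = L1-HIT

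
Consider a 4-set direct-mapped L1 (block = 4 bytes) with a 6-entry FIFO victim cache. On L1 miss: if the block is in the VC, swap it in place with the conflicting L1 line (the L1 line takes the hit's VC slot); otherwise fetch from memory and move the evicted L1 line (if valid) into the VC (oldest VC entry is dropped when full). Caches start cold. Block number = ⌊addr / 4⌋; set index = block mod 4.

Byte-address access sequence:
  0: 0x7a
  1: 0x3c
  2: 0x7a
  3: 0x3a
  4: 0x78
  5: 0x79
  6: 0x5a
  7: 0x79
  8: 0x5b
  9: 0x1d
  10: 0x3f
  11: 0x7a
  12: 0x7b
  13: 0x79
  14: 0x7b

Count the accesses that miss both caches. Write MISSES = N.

MISSES = 5

#0 0x7a→b30/s2 MISS; vc=[]
#1 0x3c→b15/s3 MISS; vc=[]
#2 0x7a→b30/s2 L1-HIT; vc=[]
#3 0x3a→b14/s2 MISS; vc=[30]
#4 0x78→b30/s2 VC-HIT; vc=[14]
#5 0x79→b30/s2 L1-HIT; vc=[14]
#6 0x5a→b22/s2 MISS; vc=[14,30]
#7 0x79→b30/s2 VC-HIT; vc=[14,22]
#8 0x5b→b22/s2 VC-HIT; vc=[14,30]
#9 0x1d→b7/s3 MISS; vc=[14,30,15]
#10 0x3f→b15/s3 VC-HIT; vc=[14,30,7]
#11 0x7a→b30/s2 VC-HIT; vc=[14,22,7]
#12 0x7b→b30/s2 L1-HIT; vc=[14,22,7]
#13 0x79→b30/s2 L1-HIT; vc=[14,22,7]
#14 0x7b→b30/s2 L1-HIT; vc=[14,22,7]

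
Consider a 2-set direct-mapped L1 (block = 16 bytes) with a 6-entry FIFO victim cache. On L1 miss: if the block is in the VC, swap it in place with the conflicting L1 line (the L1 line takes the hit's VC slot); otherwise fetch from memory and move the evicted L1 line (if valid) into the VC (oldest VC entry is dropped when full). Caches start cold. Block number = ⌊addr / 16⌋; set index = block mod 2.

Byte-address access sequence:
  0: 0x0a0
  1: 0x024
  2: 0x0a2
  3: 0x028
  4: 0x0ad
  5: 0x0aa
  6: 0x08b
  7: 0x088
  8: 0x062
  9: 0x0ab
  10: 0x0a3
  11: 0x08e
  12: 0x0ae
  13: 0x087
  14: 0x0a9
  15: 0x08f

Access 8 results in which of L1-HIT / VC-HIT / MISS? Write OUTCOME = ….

OUTCOME = MISS

#0 0xa0→b10/s0 MISS; vc=[]
#1 0x24→b2/s0 MISS; vc=[10]
#2 0xa2→b10/s0 VC-HIT; vc=[2]
#3 0x28→b2/s0 VC-HIT; vc=[10]
#4 0xad→b10/s0 VC-HIT; vc=[2]
#5 0xaa→b10/s0 L1-HIT; vc=[2]
#6 0x8b→b8/s0 MISS; vc=[2,10]
#7 0x88→b8/s0 L1-HIT; vc=[2,10]
#8 0x62→b6/s0 MISS; vc=[2,10,8]
#9 0xab→b10/s0 VC-HIT; vc=[2,6,8]
#10 0xa3→b10/s0 L1-HIT; vc=[2,6,8]
#11 0x8e→b8/s0 VC-HIT; vc=[2,6,10]
#12 0xae→b10/s0 VC-HIT; vc=[2,6,8]
#13 0x87→b8/s0 VC-HIT; vc=[2,6,10]
#14 0xa9→b10/s0 VC-HIT; vc=[2,6,8]
#15 0x8f→b8/s0 VC-HIT; vc=[2,6,10]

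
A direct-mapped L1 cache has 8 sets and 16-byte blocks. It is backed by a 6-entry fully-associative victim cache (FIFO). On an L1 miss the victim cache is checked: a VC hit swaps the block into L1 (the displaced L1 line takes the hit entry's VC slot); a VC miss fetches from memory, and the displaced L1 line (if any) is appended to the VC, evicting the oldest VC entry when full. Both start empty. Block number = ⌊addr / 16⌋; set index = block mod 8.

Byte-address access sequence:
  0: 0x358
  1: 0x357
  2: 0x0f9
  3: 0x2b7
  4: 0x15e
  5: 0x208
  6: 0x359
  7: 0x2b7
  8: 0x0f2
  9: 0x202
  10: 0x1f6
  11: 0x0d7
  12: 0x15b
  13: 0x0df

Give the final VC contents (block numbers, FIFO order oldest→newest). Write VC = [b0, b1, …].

#0 0x358→b53/s5 MISS; vc=[]
#1 0x357→b53/s5 L1-HIT; vc=[]
#2 0xf9→b15/s7 MISS; vc=[]
#3 0x2b7→b43/s3 MISS; vc=[]
#4 0x15e→b21/s5 MISS; vc=[53]
#5 0x208→b32/s0 MISS; vc=[53]
#6 0x359→b53/s5 VC-HIT; vc=[21]
#7 0x2b7→b43/s3 L1-HIT; vc=[21]
#8 0xf2→b15/s7 L1-HIT; vc=[21]
#9 0x202→b32/s0 L1-HIT; vc=[21]
#10 0x1f6→b31/s7 MISS; vc=[21,15]
#11 0xd7→b13/s5 MISS; vc=[21,15,53]
#12 0x15b→b21/s5 VC-HIT; vc=[13,15,53]
#13 0xdf→b13/s5 VC-HIT; vc=[21,15,53]

VC = [21, 15, 53]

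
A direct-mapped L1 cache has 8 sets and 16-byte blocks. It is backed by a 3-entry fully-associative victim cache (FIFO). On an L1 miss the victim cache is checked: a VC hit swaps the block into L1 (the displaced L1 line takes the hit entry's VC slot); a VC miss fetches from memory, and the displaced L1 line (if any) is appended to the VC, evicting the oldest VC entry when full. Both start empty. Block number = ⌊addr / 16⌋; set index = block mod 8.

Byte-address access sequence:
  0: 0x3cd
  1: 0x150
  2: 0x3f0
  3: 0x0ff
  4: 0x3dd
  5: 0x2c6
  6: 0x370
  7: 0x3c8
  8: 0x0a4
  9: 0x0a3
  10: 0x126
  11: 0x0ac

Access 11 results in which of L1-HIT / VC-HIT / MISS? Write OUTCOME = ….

OUTCOME = VC-HIT

0: 0x3cd (blk 60, set 4) → MISS  vc=[]
1: 0x150 (blk 21, set 5) → MISS  vc=[]
2: 0x3f0 (blk 63, set 7) → MISS  vc=[]
3: 0xff (blk 15, set 7) → MISS  vc=[63]
4: 0x3dd (blk 61, set 5) → MISS  vc=[63, 21]
5: 0x2c6 (blk 44, set 4) → MISS  vc=[63, 21, 60]
6: 0x370 (blk 55, set 7) → MISS  vc=[21, 60, 15]
7: 0x3c8 (blk 60, set 4) → VC-HIT  vc=[21, 44, 15]
8: 0xa4 (blk 10, set 2) → MISS  vc=[21, 44, 15]
9: 0xa3 (blk 10, set 2) → L1-HIT  vc=[21, 44, 15]
10: 0x126 (blk 18, set 2) → MISS  vc=[44, 15, 10]
11: 0xac (blk 10, set 2) → VC-HIT  vc=[44, 15, 18]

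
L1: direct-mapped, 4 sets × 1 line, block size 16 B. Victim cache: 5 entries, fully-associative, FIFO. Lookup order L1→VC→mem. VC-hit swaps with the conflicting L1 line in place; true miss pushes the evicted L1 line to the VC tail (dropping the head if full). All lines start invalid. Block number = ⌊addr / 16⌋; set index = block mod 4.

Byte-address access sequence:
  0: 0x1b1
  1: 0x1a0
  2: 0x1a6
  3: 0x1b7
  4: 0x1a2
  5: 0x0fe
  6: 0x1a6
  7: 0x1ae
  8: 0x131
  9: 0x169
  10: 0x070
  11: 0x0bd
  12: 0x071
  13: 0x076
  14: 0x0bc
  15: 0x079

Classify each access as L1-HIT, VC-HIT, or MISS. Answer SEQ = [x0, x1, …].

0: 0x1b1 (blk 27, set 3) → MISS  vc=[]
1: 0x1a0 (blk 26, set 2) → MISS  vc=[]
2: 0x1a6 (blk 26, set 2) → L1-HIT  vc=[]
3: 0x1b7 (blk 27, set 3) → L1-HIT  vc=[]
4: 0x1a2 (blk 26, set 2) → L1-HIT  vc=[]
5: 0xfe (blk 15, set 3) → MISS  vc=[27]
6: 0x1a6 (blk 26, set 2) → L1-HIT  vc=[27]
7: 0x1ae (blk 26, set 2) → L1-HIT  vc=[27]
8: 0x131 (blk 19, set 3) → MISS  vc=[27, 15]
9: 0x169 (blk 22, set 2) → MISS  vc=[27, 15, 26]
10: 0x70 (blk 7, set 3) → MISS  vc=[27, 15, 26, 19]
11: 0xbd (blk 11, set 3) → MISS  vc=[27, 15, 26, 19, 7]
12: 0x71 (blk 7, set 3) → VC-HIT  vc=[27, 15, 26, 19, 11]
13: 0x76 (blk 7, set 3) → L1-HIT  vc=[27, 15, 26, 19, 11]
14: 0xbc (blk 11, set 3) → VC-HIT  vc=[27, 15, 26, 19, 7]
15: 0x79 (blk 7, set 3) → VC-HIT  vc=[27, 15, 26, 19, 11]

SEQ = [MISS, MISS, L1-HIT, L1-HIT, L1-HIT, MISS, L1-HIT, L1-HIT, MISS, MISS, MISS, MISS, VC-HIT, L1-HIT, VC-HIT, VC-HIT]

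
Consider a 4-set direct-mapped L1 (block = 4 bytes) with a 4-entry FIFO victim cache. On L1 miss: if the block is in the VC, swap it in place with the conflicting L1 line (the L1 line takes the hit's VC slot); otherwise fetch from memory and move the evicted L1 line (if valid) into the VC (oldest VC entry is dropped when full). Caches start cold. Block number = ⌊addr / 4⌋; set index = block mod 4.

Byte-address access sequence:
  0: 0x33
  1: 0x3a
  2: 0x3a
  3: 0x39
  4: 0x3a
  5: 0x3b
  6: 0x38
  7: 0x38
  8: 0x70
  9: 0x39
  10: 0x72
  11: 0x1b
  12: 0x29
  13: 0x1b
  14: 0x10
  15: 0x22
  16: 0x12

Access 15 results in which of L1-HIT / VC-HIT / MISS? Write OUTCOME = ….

  [0] addr=0x33 blk=12 s=0: MISS | VC []
  [1] addr=0x3a blk=14 s=2: MISS | VC []
  [2] addr=0x3a blk=14 s=2: L1-HIT | VC []
  [3] addr=0x39 blk=14 s=2: L1-HIT | VC []
  [4] addr=0x3a blk=14 s=2: L1-HIT | VC []
  [5] addr=0x3b blk=14 s=2: L1-HIT | VC []
  [6] addr=0x38 blk=14 s=2: L1-HIT | VC []
  [7] addr=0x38 blk=14 s=2: L1-HIT | VC []
  [8] addr=0x70 blk=28 s=0: MISS | VC [12]
  [9] addr=0x39 blk=14 s=2: L1-HIT | VC [12]
  [10] addr=0x72 blk=28 s=0: L1-HIT | VC [12]
  [11] addr=0x1b blk=6 s=2: MISS | VC [12, 14]
  [12] addr=0x29 blk=10 s=2: MISS | VC [12, 14, 6]
  [13] addr=0x1b blk=6 s=2: VC-HIT | VC [12, 14, 10]
  [14] addr=0x10 blk=4 s=0: MISS | VC [12, 14, 10, 28]
  [15] addr=0x22 blk=8 s=0: MISS | VC [14, 10, 28, 4]
  [16] addr=0x12 blk=4 s=0: VC-HIT | VC [14, 10, 28, 8]

OUTCOME = MISS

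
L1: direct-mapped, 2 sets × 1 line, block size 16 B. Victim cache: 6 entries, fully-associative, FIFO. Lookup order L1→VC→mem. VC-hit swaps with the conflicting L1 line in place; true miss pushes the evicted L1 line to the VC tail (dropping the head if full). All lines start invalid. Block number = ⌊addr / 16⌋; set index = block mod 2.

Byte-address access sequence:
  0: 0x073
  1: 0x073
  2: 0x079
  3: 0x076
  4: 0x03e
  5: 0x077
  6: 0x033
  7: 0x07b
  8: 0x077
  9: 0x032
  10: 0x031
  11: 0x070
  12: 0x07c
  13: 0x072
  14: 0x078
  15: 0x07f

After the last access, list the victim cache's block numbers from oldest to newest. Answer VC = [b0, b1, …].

VC = [3]

#0 0x73→b7/s1 MISS; vc=[]
#1 0x73→b7/s1 L1-HIT; vc=[]
#2 0x79→b7/s1 L1-HIT; vc=[]
#3 0x76→b7/s1 L1-HIT; vc=[]
#4 0x3e→b3/s1 MISS; vc=[7]
#5 0x77→b7/s1 VC-HIT; vc=[3]
#6 0x33→b3/s1 VC-HIT; vc=[7]
#7 0x7b→b7/s1 VC-HIT; vc=[3]
#8 0x77→b7/s1 L1-HIT; vc=[3]
#9 0x32→b3/s1 VC-HIT; vc=[7]
#10 0x31→b3/s1 L1-HIT; vc=[7]
#11 0x70→b7/s1 VC-HIT; vc=[3]
#12 0x7c→b7/s1 L1-HIT; vc=[3]
#13 0x72→b7/s1 L1-HIT; vc=[3]
#14 0x78→b7/s1 L1-HIT; vc=[3]
#15 0x7f→b7/s1 L1-HIT; vc=[3]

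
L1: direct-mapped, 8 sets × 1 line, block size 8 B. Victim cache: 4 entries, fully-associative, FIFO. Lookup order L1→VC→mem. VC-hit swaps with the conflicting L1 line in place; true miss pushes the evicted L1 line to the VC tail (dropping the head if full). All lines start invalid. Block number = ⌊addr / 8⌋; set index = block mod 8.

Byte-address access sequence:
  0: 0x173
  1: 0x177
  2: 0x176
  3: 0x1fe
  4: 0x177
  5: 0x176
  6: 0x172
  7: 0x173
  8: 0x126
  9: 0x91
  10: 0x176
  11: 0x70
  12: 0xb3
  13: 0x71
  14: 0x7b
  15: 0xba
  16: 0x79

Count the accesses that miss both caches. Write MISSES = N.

  [0] addr=0x173 blk=46 s=6: MISS | VC []
  [1] addr=0x177 blk=46 s=6: L1-HIT | VC []
  [2] addr=0x176 blk=46 s=6: L1-HIT | VC []
  [3] addr=0x1fe blk=63 s=7: MISS | VC []
  [4] addr=0x177 blk=46 s=6: L1-HIT | VC []
  [5] addr=0x176 blk=46 s=6: L1-HIT | VC []
  [6] addr=0x172 blk=46 s=6: L1-HIT | VC []
  [7] addr=0x173 blk=46 s=6: L1-HIT | VC []
  [8] addr=0x126 blk=36 s=4: MISS | VC []
  [9] addr=0x91 blk=18 s=2: MISS | VC []
  [10] addr=0x176 blk=46 s=6: L1-HIT | VC []
  [11] addr=0x70 blk=14 s=6: MISS | VC [46]
  [12] addr=0xb3 blk=22 s=6: MISS | VC [46, 14]
  [13] addr=0x71 blk=14 s=6: VC-HIT | VC [46, 22]
  [14] addr=0x7b blk=15 s=7: MISS | VC [46, 22, 63]
  [15] addr=0xba blk=23 s=7: MISS | VC [46, 22, 63, 15]
  [16] addr=0x79 blk=15 s=7: VC-HIT | VC [46, 22, 63, 23]

MISSES = 8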